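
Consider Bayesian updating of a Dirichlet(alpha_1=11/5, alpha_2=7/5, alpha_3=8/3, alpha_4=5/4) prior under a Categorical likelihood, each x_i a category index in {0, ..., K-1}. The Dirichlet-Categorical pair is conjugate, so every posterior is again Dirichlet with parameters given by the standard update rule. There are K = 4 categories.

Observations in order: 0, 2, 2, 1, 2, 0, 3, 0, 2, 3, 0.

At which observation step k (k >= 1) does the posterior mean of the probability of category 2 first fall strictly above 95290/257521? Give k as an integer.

k = 2

obs 1: x=0 → posterior Dirichlet(16/5, 7/5, 8/3, 5/4)
obs 2: x=2 → posterior Dirichlet(16/5, 7/5, 11/3, 5/4)
obs 3: x=2 → posterior Dirichlet(16/5, 7/5, 14/3, 5/4)
obs 4: x=1 → posterior Dirichlet(16/5, 12/5, 14/3, 5/4)
obs 5: x=2 → posterior Dirichlet(16/5, 12/5, 17/3, 5/4)
obs 6: x=0 → posterior Dirichlet(21/5, 12/5, 17/3, 5/4)
obs 7: x=3 → posterior Dirichlet(21/5, 12/5, 17/3, 9/4)
obs 8: x=0 → posterior Dirichlet(26/5, 12/5, 17/3, 9/4)
obs 9: x=2 → posterior Dirichlet(26/5, 12/5, 20/3, 9/4)
obs 10: x=3 → posterior Dirichlet(26/5, 12/5, 20/3, 13/4)
obs 11: x=0 → posterior Dirichlet(31/5, 12/5, 20/3, 13/4)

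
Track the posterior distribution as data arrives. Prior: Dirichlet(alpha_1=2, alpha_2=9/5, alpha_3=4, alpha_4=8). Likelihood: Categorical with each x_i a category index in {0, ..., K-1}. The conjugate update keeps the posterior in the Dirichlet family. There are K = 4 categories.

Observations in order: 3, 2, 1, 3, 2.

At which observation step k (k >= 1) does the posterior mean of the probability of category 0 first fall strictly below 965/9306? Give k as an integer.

k = 4

obs 1: x=3 → posterior Dirichlet(2, 9/5, 4, 9)
obs 2: x=2 → posterior Dirichlet(2, 9/5, 5, 9)
obs 3: x=1 → posterior Dirichlet(2, 14/5, 5, 9)
obs 4: x=3 → posterior Dirichlet(2, 14/5, 5, 10)
obs 5: x=2 → posterior Dirichlet(2, 14/5, 6, 10)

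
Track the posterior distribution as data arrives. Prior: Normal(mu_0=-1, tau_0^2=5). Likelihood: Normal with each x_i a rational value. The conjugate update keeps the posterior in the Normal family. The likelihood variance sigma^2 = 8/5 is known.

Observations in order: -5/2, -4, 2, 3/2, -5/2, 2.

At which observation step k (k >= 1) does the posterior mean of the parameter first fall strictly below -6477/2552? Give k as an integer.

k = 2

obs 1: x=-5/2 → posterior Normal(-47/22, 40/33)
obs 2: x=-4 → posterior Normal(-341/116, 20/29)
obs 3: x=2 → posterior Normal(-241/166, 40/83)
obs 4: x=3/2 → posterior Normal(-83/108, 10/27)
obs 5: x=-5/2 → posterior Normal(-291/266, 40/133)
obs 6: x=2 → posterior Normal(-191/316, 20/79)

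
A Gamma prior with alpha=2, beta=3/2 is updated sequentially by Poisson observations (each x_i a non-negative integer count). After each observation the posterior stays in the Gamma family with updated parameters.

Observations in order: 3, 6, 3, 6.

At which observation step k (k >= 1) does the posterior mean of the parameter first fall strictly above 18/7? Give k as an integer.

k = 2

obs 1: x=3 → posterior Gamma(5, 5/2)
obs 2: x=6 → posterior Gamma(11, 7/2)
obs 3: x=3 → posterior Gamma(14, 9/2)
obs 4: x=6 → posterior Gamma(20, 11/2)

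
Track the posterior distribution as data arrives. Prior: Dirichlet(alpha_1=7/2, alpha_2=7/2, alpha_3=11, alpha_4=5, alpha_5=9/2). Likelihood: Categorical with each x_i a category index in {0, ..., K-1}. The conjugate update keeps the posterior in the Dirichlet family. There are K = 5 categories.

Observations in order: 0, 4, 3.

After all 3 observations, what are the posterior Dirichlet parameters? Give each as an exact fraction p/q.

obs 1: x=0 → posterior Dirichlet(9/2, 7/2, 11, 5, 9/2)
obs 2: x=4 → posterior Dirichlet(9/2, 7/2, 11, 5, 11/2)
obs 3: x=3 → posterior Dirichlet(9/2, 7/2, 11, 6, 11/2)

alpha_1=9/2, alpha_2=7/2, alpha_3=11, alpha_4=6, alpha_5=11/2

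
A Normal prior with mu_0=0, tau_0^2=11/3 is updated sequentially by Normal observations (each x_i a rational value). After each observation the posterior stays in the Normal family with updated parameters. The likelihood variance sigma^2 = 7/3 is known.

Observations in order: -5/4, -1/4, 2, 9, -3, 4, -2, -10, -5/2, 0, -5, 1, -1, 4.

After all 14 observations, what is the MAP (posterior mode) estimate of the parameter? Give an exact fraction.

obs 1: x=-5/4 → posterior Normal(-55/72, 77/54)
obs 2: x=-1/4 → posterior Normal(-33/58, 77/87)
obs 3: x=2 → posterior Normal(11/80, 77/120)
obs 4: x=9 → posterior Normal(209/102, 77/153)
obs 5: x=-3 → posterior Normal(143/124, 77/186)
obs 6: x=4 → posterior Normal(231/146, 77/219)
obs 7: x=-2 → posterior Normal(187/168, 11/36)
obs 8: x=-10 → posterior Normal(-33/190, 77/285)
obs 9: x=-5/2 → posterior Normal(-22/53, 77/318)
obs 10: x=0 → posterior Normal(-44/117, 77/351)
obs 11: x=-5 → posterior Normal(-99/128, 77/384)
obs 12: x=1 → posterior Normal(-88/139, 77/417)
obs 13: x=-1 → posterior Normal(-33/50, 77/450)
obs 14: x=4 → posterior Normal(-55/161, 11/69)

-55/161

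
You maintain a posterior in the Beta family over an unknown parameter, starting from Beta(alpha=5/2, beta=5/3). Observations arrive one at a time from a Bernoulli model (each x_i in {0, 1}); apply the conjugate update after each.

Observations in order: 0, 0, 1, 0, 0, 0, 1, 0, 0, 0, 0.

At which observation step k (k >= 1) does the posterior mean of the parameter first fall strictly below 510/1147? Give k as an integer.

obs 1: x=0 → posterior Beta(5/2, 8/3)
obs 2: x=0 → posterior Beta(5/2, 11/3)
obs 3: x=1 → posterior Beta(7/2, 11/3)
obs 4: x=0 → posterior Beta(7/2, 14/3)
obs 5: x=0 → posterior Beta(7/2, 17/3)
obs 6: x=0 → posterior Beta(7/2, 20/3)
obs 7: x=1 → posterior Beta(9/2, 20/3)
obs 8: x=0 → posterior Beta(9/2, 23/3)
obs 9: x=0 → posterior Beta(9/2, 26/3)
obs 10: x=0 → posterior Beta(9/2, 29/3)
obs 11: x=0 → posterior Beta(9/2, 32/3)

k = 2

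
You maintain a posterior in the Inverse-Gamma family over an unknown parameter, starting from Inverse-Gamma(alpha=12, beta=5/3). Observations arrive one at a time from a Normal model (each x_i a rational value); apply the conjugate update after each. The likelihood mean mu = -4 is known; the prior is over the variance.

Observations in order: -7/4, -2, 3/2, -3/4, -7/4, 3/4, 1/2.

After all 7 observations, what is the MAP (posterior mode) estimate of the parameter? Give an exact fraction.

1213/396

obs 1: x=-7/4 → posterior Inverse-Gamma(25/2, 403/96)
obs 2: x=-2 → posterior Inverse-Gamma(13, 595/96)
obs 3: x=3/2 → posterior Inverse-Gamma(27/2, 2047/96)
obs 4: x=-3/4 → posterior Inverse-Gamma(14, 1277/48)
obs 5: x=-7/4 → posterior Inverse-Gamma(29/2, 2797/96)
obs 6: x=3/4 → posterior Inverse-Gamma(15, 485/12)
obs 7: x=1/2 → posterior Inverse-Gamma(31/2, 1213/24)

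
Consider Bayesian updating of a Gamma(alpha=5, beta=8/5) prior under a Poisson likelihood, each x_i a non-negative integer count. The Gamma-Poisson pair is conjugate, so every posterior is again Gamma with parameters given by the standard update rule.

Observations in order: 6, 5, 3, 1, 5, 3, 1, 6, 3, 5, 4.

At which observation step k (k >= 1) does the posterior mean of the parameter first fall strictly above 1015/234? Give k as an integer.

k = 2

obs 1: x=6 → posterior Gamma(11, 13/5)
obs 2: x=5 → posterior Gamma(16, 18/5)
obs 3: x=3 → posterior Gamma(19, 23/5)
obs 4: x=1 → posterior Gamma(20, 28/5)
obs 5: x=5 → posterior Gamma(25, 33/5)
obs 6: x=3 → posterior Gamma(28, 38/5)
obs 7: x=1 → posterior Gamma(29, 43/5)
obs 8: x=6 → posterior Gamma(35, 48/5)
obs 9: x=3 → posterior Gamma(38, 53/5)
obs 10: x=5 → posterior Gamma(43, 58/5)
obs 11: x=4 → posterior Gamma(47, 63/5)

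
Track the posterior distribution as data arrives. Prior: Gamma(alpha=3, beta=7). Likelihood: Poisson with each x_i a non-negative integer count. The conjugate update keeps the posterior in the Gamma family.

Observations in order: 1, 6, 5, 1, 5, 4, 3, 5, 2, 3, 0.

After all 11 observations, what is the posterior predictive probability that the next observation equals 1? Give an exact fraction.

1003194608821188857479113100090642447228729294848/3914144333903073791808962606796280957916632792441

obs 1: x=1 → posterior Gamma(4, 8)
obs 2: x=6 → posterior Gamma(10, 9)
obs 3: x=5 → posterior Gamma(15, 10)
obs 4: x=1 → posterior Gamma(16, 11)
obs 5: x=5 → posterior Gamma(21, 12)
obs 6: x=4 → posterior Gamma(25, 13)
obs 7: x=3 → posterior Gamma(28, 14)
obs 8: x=5 → posterior Gamma(33, 15)
obs 9: x=2 → posterior Gamma(35, 16)
obs 10: x=3 → posterior Gamma(38, 17)
obs 11: x=0 → posterior Gamma(38, 18)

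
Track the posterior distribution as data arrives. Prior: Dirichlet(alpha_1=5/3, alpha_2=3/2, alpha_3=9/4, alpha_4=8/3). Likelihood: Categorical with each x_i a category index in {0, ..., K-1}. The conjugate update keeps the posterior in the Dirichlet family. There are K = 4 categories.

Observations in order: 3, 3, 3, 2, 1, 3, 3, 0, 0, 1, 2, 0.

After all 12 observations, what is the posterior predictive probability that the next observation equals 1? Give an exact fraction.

obs 1: x=3 → posterior Dirichlet(5/3, 3/2, 9/4, 11/3)
obs 2: x=3 → posterior Dirichlet(5/3, 3/2, 9/4, 14/3)
obs 3: x=3 → posterior Dirichlet(5/3, 3/2, 9/4, 17/3)
obs 4: x=2 → posterior Dirichlet(5/3, 3/2, 13/4, 17/3)
obs 5: x=1 → posterior Dirichlet(5/3, 5/2, 13/4, 17/3)
obs 6: x=3 → posterior Dirichlet(5/3, 5/2, 13/4, 20/3)
obs 7: x=3 → posterior Dirichlet(5/3, 5/2, 13/4, 23/3)
obs 8: x=0 → posterior Dirichlet(8/3, 5/2, 13/4, 23/3)
obs 9: x=0 → posterior Dirichlet(11/3, 5/2, 13/4, 23/3)
obs 10: x=1 → posterior Dirichlet(11/3, 7/2, 13/4, 23/3)
obs 11: x=2 → posterior Dirichlet(11/3, 7/2, 17/4, 23/3)
obs 12: x=0 → posterior Dirichlet(14/3, 7/2, 17/4, 23/3)

42/241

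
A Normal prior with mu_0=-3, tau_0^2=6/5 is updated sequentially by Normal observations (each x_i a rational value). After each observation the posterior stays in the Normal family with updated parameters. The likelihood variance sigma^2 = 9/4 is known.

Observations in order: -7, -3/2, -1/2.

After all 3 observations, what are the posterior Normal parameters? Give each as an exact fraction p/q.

obs 1: x=-7 → posterior Normal(-101/23, 18/23)
obs 2: x=-3/2 → posterior Normal(-113/31, 18/31)
obs 3: x=-1/2 → posterior Normal(-3, 6/13)

mu_0=-3, tau_0^2=6/13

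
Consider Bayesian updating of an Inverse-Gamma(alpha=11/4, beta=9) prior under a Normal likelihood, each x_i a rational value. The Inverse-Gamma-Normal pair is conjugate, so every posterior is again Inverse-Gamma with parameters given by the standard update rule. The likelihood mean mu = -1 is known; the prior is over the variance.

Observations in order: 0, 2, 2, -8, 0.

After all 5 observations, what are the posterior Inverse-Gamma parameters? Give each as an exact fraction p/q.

alpha=21/4, beta=87/2

obs 1: x=0 → posterior Inverse-Gamma(13/4, 19/2)
obs 2: x=2 → posterior Inverse-Gamma(15/4, 14)
obs 3: x=2 → posterior Inverse-Gamma(17/4, 37/2)
obs 4: x=-8 → posterior Inverse-Gamma(19/4, 43)
obs 5: x=0 → posterior Inverse-Gamma(21/4, 87/2)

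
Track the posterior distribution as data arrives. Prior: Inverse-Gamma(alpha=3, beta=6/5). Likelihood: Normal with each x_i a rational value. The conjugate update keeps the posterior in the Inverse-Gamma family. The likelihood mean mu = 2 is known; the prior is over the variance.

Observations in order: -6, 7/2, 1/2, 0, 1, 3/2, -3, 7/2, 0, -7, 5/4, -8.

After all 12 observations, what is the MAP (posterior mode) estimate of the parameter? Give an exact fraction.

obs 1: x=-6 → posterior Inverse-Gamma(7/2, 166/5)
obs 2: x=7/2 → posterior Inverse-Gamma(4, 1373/40)
obs 3: x=1/2 → posterior Inverse-Gamma(9/2, 709/20)
obs 4: x=0 → posterior Inverse-Gamma(5, 749/20)
obs 5: x=1 → posterior Inverse-Gamma(11/2, 759/20)
obs 6: x=3/2 → posterior Inverse-Gamma(6, 1523/40)
obs 7: x=-3 → posterior Inverse-Gamma(13/2, 2023/40)
obs 8: x=7/2 → posterior Inverse-Gamma(7, 517/10)
obs 9: x=0 → posterior Inverse-Gamma(15/2, 537/10)
obs 10: x=-7 → posterior Inverse-Gamma(8, 471/5)
obs 11: x=5/4 → posterior Inverse-Gamma(17/2, 15117/160)
obs 12: x=-8 → posterior Inverse-Gamma(9, 23117/160)

23117/1600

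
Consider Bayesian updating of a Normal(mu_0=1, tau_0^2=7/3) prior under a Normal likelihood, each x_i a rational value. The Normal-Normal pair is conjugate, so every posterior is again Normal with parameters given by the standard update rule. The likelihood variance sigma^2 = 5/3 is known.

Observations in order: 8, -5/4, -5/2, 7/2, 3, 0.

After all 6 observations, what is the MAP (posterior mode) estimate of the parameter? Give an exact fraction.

obs 1: x=8 → posterior Normal(61/12, 35/36)
obs 2: x=-5/4 → posterior Normal(11/4, 35/57)
obs 3: x=-5/2 → posterior Normal(139/104, 35/78)
obs 4: x=7/2 → posterior Normal(79/44, 35/99)
obs 5: x=3 → posterior Normal(321/160, 7/24)
obs 6: x=0 → posterior Normal(321/188, 35/141)

321/188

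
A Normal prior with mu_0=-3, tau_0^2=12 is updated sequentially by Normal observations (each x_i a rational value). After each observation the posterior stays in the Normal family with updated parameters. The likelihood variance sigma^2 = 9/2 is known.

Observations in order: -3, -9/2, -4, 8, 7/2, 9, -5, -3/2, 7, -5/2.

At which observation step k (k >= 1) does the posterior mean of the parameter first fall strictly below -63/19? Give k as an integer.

k = 2

obs 1: x=-3 → posterior Normal(-3, 36/11)
obs 2: x=-9/2 → posterior Normal(-69/19, 36/19)
obs 3: x=-4 → posterior Normal(-101/27, 4/3)
obs 4: x=8 → posterior Normal(-37/35, 36/35)
obs 5: x=7/2 → posterior Normal(-9/43, 36/43)
obs 6: x=9 → posterior Normal(21/17, 12/17)
obs 7: x=-5 → posterior Normal(23/59, 36/59)
obs 8: x=-3/2 → posterior Normal(11/67, 36/67)
obs 9: x=7 → posterior Normal(67/75, 12/25)
obs 10: x=-5/2 → posterior Normal(47/83, 36/83)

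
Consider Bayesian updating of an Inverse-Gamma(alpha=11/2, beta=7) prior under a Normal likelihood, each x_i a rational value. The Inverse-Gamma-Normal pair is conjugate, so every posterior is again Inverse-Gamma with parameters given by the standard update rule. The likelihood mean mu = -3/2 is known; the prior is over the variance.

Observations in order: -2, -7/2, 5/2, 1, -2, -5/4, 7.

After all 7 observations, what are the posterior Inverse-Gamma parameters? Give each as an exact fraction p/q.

obs 1: x=-2 → posterior Inverse-Gamma(6, 57/8)
obs 2: x=-7/2 → posterior Inverse-Gamma(13/2, 73/8)
obs 3: x=5/2 → posterior Inverse-Gamma(7, 137/8)
obs 4: x=1 → posterior Inverse-Gamma(15/2, 81/4)
obs 5: x=-2 → posterior Inverse-Gamma(8, 163/8)
obs 6: x=-5/4 → posterior Inverse-Gamma(17/2, 653/32)
obs 7: x=7 → posterior Inverse-Gamma(9, 1809/32)

alpha=9, beta=1809/32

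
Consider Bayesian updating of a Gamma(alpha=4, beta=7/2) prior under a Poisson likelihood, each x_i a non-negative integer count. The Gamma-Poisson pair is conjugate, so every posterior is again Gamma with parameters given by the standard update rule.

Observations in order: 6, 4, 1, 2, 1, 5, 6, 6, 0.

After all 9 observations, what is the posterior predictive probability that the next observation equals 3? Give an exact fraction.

obs 1: x=6 → posterior Gamma(10, 9/2)
obs 2: x=4 → posterior Gamma(14, 11/2)
obs 3: x=1 → posterior Gamma(15, 13/2)
obs 4: x=2 → posterior Gamma(17, 15/2)
obs 5: x=1 → posterior Gamma(18, 17/2)
obs 6: x=5 → posterior Gamma(23, 19/2)
obs 7: x=6 → posterior Gamma(29, 21/2)
obs 8: x=6 → posterior Gamma(35, 23/2)
obs 9: x=0 → posterior Gamma(35, 25/2)

175505226671091030254956422140821814537048339843750000/821678234986022501332043817791314604358242170799200323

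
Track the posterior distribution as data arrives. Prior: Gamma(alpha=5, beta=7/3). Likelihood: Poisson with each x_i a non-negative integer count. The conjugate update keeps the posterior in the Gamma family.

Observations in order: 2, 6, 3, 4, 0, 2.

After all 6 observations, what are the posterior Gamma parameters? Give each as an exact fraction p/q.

obs 1: x=2 → posterior Gamma(7, 10/3)
obs 2: x=6 → posterior Gamma(13, 13/3)
obs 3: x=3 → posterior Gamma(16, 16/3)
obs 4: x=4 → posterior Gamma(20, 19/3)
obs 5: x=0 → posterior Gamma(20, 22/3)
obs 6: x=2 → posterior Gamma(22, 25/3)

alpha=22, beta=25/3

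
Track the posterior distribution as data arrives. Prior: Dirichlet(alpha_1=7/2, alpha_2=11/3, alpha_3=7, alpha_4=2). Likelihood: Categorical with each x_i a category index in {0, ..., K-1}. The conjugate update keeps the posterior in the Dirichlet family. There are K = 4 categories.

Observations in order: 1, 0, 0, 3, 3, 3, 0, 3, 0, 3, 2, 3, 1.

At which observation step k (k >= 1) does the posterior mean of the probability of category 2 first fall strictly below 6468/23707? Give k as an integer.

obs 1: x=1 → posterior Dirichlet(7/2, 14/3, 7, 2)
obs 2: x=0 → posterior Dirichlet(9/2, 14/3, 7, 2)
obs 3: x=0 → posterior Dirichlet(11/2, 14/3, 7, 2)
obs 4: x=3 → posterior Dirichlet(11/2, 14/3, 7, 3)
obs 5: x=3 → posterior Dirichlet(11/2, 14/3, 7, 4)
obs 6: x=3 → posterior Dirichlet(11/2, 14/3, 7, 5)
obs 7: x=0 → posterior Dirichlet(13/2, 14/3, 7, 5)
obs 8: x=3 → posterior Dirichlet(13/2, 14/3, 7, 6)
obs 9: x=0 → posterior Dirichlet(15/2, 14/3, 7, 6)
obs 10: x=3 → posterior Dirichlet(15/2, 14/3, 7, 7)
obs 11: x=2 → posterior Dirichlet(15/2, 14/3, 8, 7)
obs 12: x=3 → posterior Dirichlet(15/2, 14/3, 8, 8)
obs 13: x=1 → posterior Dirichlet(15/2, 17/3, 8, 8)

k = 10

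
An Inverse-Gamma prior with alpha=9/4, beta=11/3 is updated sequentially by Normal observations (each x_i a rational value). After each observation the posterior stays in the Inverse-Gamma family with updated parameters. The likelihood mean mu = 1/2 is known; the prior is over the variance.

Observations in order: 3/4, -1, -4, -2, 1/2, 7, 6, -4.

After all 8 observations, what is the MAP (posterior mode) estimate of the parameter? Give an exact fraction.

obs 1: x=3/4 → posterior Inverse-Gamma(11/4, 355/96)
obs 2: x=-1 → posterior Inverse-Gamma(13/4, 463/96)
obs 3: x=-4 → posterior Inverse-Gamma(15/4, 1435/96)
obs 4: x=-2 → posterior Inverse-Gamma(17/4, 1735/96)
obs 5: x=1/2 → posterior Inverse-Gamma(19/4, 1735/96)
obs 6: x=7 → posterior Inverse-Gamma(21/4, 3763/96)
obs 7: x=6 → posterior Inverse-Gamma(23/4, 5215/96)
obs 8: x=-4 → posterior Inverse-Gamma(25/4, 6187/96)

6187/696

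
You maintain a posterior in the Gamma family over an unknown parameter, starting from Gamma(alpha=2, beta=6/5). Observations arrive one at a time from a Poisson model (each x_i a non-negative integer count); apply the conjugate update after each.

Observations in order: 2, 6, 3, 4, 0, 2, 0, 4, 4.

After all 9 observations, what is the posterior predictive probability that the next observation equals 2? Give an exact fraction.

8584174303209378385081187849122095333739577599425/35589734445058837299094590567424045982408155070464

obs 1: x=2 → posterior Gamma(4, 11/5)
obs 2: x=6 → posterior Gamma(10, 16/5)
obs 3: x=3 → posterior Gamma(13, 21/5)
obs 4: x=4 → posterior Gamma(17, 26/5)
obs 5: x=0 → posterior Gamma(17, 31/5)
obs 6: x=2 → posterior Gamma(19, 36/5)
obs 7: x=0 → posterior Gamma(19, 41/5)
obs 8: x=4 → posterior Gamma(23, 46/5)
obs 9: x=4 → posterior Gamma(27, 51/5)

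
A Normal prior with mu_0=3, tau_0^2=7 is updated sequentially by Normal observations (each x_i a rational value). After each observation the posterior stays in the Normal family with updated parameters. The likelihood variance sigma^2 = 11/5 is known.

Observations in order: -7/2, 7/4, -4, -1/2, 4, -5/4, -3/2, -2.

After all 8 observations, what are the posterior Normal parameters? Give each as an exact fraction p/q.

obs 1: x=-7/2 → posterior Normal(-179/92, 77/46)
obs 2: x=7/4 → posterior Normal(-113/324, 77/81)
obs 3: x=-4 → posterior Normal(-673/464, 77/116)
obs 4: x=-1/2 → posterior Normal(-743/604, 77/151)
obs 5: x=4 → posterior Normal(-61/248, 77/186)
obs 6: x=-5/4 → posterior Normal(-179/442, 77/221)
obs 7: x=-3/2 → posterior Normal(-71/128, 77/256)
obs 8: x=-2 → posterior Normal(-212/291, 77/291)

mu_0=-212/291, tau_0^2=77/291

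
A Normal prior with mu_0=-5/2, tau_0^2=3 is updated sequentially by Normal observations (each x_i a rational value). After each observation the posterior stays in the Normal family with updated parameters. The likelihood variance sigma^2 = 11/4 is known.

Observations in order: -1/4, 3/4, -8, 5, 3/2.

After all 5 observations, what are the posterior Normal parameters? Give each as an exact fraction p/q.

obs 1: x=-1/4 → posterior Normal(-61/46, 33/23)
obs 2: x=3/4 → posterior Normal(-43/70, 33/35)
obs 3: x=-8 → posterior Normal(-5/2, 33/47)
obs 4: x=5 → posterior Normal(-115/118, 33/59)
obs 5: x=3/2 → posterior Normal(-79/142, 33/71)

mu_0=-79/142, tau_0^2=33/71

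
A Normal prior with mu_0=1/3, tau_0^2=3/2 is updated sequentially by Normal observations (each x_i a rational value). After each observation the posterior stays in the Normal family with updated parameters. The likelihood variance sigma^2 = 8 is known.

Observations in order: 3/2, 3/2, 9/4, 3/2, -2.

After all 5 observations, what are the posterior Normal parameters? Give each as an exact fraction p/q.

obs 1: x=3/2 → posterior Normal(59/114, 24/19)
obs 2: x=3/2 → posterior Normal(43/66, 12/11)
obs 3: x=9/4 → posterior Normal(253/300, 24/25)
obs 4: x=3/2 → posterior Normal(307/336, 6/7)
obs 5: x=-2 → posterior Normal(235/372, 24/31)

mu_0=235/372, tau_0^2=24/31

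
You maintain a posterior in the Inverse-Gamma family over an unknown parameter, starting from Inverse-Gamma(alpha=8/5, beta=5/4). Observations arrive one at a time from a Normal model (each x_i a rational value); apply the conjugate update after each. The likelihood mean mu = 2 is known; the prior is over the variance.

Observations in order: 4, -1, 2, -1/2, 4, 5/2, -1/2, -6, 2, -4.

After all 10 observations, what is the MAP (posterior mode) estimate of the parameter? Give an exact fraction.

2645/304

obs 1: x=4 → posterior Inverse-Gamma(21/10, 13/4)
obs 2: x=-1 → posterior Inverse-Gamma(13/5, 31/4)
obs 3: x=2 → posterior Inverse-Gamma(31/10, 31/4)
obs 4: x=-1/2 → posterior Inverse-Gamma(18/5, 87/8)
obs 5: x=4 → posterior Inverse-Gamma(41/10, 103/8)
obs 6: x=5/2 → posterior Inverse-Gamma(23/5, 13)
obs 7: x=-1/2 → posterior Inverse-Gamma(51/10, 129/8)
obs 8: x=-6 → posterior Inverse-Gamma(28/5, 385/8)
obs 9: x=2 → posterior Inverse-Gamma(61/10, 385/8)
obs 10: x=-4 → posterior Inverse-Gamma(33/5, 529/8)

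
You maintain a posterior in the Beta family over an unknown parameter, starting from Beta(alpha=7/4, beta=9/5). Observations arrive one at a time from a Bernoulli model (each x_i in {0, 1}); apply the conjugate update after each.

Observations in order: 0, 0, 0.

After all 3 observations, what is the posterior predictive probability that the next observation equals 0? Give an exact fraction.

96/131

obs 1: x=0 → posterior Beta(7/4, 14/5)
obs 2: x=0 → posterior Beta(7/4, 19/5)
obs 3: x=0 → posterior Beta(7/4, 24/5)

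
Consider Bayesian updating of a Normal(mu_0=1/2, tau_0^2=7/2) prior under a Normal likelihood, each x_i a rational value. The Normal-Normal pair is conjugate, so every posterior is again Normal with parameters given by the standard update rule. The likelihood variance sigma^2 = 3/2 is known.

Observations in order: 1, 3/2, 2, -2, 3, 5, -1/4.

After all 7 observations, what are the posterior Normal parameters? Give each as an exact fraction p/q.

mu_0=293/208, tau_0^2=21/104

obs 1: x=1 → posterior Normal(17/20, 21/20)
obs 2: x=3/2 → posterior Normal(19/17, 21/34)
obs 3: x=2 → posterior Normal(11/8, 7/16)
obs 4: x=-2 → posterior Normal(19/31, 21/62)
obs 5: x=3 → posterior Normal(20/19, 21/76)
obs 6: x=5 → posterior Normal(5/3, 7/30)
obs 7: x=-1/4 → posterior Normal(293/208, 21/104)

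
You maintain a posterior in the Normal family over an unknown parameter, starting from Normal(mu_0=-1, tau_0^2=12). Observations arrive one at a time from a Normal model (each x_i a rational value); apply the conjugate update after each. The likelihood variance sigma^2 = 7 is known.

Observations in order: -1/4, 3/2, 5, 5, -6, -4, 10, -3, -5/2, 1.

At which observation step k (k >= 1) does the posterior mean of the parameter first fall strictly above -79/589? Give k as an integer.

k = 2

obs 1: x=-1/4 → posterior Normal(-10/19, 84/19)
obs 2: x=3/2 → posterior Normal(8/31, 84/31)
obs 3: x=5 → posterior Normal(68/43, 84/43)
obs 4: x=5 → posterior Normal(128/55, 84/55)
obs 5: x=-6 → posterior Normal(56/67, 84/67)
obs 6: x=-4 → posterior Normal(8/79, 84/79)
obs 7: x=10 → posterior Normal(128/91, 12/13)
obs 8: x=-3 → posterior Normal(92/103, 84/103)
obs 9: x=-5/2 → posterior Normal(62/115, 84/115)
obs 10: x=1 → posterior Normal(74/127, 84/127)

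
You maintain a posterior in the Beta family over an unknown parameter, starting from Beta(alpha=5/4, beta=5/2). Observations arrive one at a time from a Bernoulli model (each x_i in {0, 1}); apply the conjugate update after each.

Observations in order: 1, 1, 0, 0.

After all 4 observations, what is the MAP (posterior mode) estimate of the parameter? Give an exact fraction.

obs 1: x=1 → posterior Beta(9/4, 5/2)
obs 2: x=1 → posterior Beta(13/4, 5/2)
obs 3: x=0 → posterior Beta(13/4, 7/2)
obs 4: x=0 → posterior Beta(13/4, 9/2)

9/23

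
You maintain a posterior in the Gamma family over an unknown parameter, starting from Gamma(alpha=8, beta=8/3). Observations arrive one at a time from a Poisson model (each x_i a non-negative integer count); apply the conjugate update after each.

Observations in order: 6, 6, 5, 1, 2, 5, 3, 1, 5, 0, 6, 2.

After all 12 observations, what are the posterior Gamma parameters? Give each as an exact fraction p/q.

alpha=50, beta=44/3

obs 1: x=6 → posterior Gamma(14, 11/3)
obs 2: x=6 → posterior Gamma(20, 14/3)
obs 3: x=5 → posterior Gamma(25, 17/3)
obs 4: x=1 → posterior Gamma(26, 20/3)
obs 5: x=2 → posterior Gamma(28, 23/3)
obs 6: x=5 → posterior Gamma(33, 26/3)
obs 7: x=3 → posterior Gamma(36, 29/3)
obs 8: x=1 → posterior Gamma(37, 32/3)
obs 9: x=5 → posterior Gamma(42, 35/3)
obs 10: x=0 → posterior Gamma(42, 38/3)
obs 11: x=6 → posterior Gamma(48, 41/3)
obs 12: x=2 → posterior Gamma(50, 44/3)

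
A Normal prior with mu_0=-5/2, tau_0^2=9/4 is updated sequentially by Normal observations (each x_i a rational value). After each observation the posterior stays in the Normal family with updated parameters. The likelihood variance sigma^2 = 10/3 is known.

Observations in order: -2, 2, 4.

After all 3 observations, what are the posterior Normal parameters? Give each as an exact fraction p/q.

mu_0=8/121, tau_0^2=90/121

obs 1: x=-2 → posterior Normal(-154/67, 90/67)
obs 2: x=2 → posterior Normal(-50/47, 45/47)
obs 3: x=4 → posterior Normal(8/121, 90/121)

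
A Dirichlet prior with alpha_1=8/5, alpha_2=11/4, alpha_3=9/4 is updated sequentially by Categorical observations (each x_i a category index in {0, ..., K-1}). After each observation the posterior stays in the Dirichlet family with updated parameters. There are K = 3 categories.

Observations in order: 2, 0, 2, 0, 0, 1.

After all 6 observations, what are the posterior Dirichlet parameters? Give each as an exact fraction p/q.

alpha_1=23/5, alpha_2=15/4, alpha_3=17/4

obs 1: x=2 → posterior Dirichlet(8/5, 11/4, 13/4)
obs 2: x=0 → posterior Dirichlet(13/5, 11/4, 13/4)
obs 3: x=2 → posterior Dirichlet(13/5, 11/4, 17/4)
obs 4: x=0 → posterior Dirichlet(18/5, 11/4, 17/4)
obs 5: x=0 → posterior Dirichlet(23/5, 11/4, 17/4)
obs 6: x=1 → posterior Dirichlet(23/5, 15/4, 17/4)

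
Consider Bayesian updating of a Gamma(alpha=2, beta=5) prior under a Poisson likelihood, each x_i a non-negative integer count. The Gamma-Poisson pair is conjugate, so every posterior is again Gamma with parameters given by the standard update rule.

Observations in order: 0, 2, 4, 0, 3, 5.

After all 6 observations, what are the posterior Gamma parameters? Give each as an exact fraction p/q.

alpha=16, beta=11

obs 1: x=0 → posterior Gamma(2, 6)
obs 2: x=2 → posterior Gamma(4, 7)
obs 3: x=4 → posterior Gamma(8, 8)
obs 4: x=0 → posterior Gamma(8, 9)
obs 5: x=3 → posterior Gamma(11, 10)
obs 6: x=5 → posterior Gamma(16, 11)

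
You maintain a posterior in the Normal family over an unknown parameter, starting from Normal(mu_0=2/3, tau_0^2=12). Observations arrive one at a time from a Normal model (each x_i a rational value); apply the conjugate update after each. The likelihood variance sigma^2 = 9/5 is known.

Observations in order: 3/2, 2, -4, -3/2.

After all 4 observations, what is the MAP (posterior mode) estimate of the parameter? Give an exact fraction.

obs 1: x=3/2 → posterior Normal(32/23, 36/23)
obs 2: x=2 → posterior Normal(72/43, 36/43)
obs 3: x=-4 → posterior Normal(-8/63, 4/7)
obs 4: x=-3/2 → posterior Normal(-38/83, 36/83)

-38/83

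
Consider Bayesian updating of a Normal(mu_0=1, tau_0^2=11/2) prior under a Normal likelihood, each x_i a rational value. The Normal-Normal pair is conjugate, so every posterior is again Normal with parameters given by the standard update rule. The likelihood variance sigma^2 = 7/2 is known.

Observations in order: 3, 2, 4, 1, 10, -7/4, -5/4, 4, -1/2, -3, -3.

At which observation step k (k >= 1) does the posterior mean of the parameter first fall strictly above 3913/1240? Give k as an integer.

obs 1: x=3 → posterior Normal(20/9, 77/36)
obs 2: x=2 → posterior Normal(62/29, 77/58)
obs 3: x=4 → posterior Normal(53/20, 77/80)
obs 4: x=1 → posterior Normal(39/17, 77/102)
obs 5: x=10 → posterior Normal(227/62, 77/124)
obs 6: x=-7/4 → posterior Normal(831/292, 77/146)
obs 7: x=-5/4 → posterior Normal(97/42, 11/24)
obs 8: x=4 → posterior Normal(238/95, 77/190)
obs 9: x=-1/2 → posterior Normal(465/212, 77/212)
obs 10: x=-3 → posterior Normal(133/78, 77/234)
obs 11: x=-3 → posterior Normal(333/256, 77/256)

k = 5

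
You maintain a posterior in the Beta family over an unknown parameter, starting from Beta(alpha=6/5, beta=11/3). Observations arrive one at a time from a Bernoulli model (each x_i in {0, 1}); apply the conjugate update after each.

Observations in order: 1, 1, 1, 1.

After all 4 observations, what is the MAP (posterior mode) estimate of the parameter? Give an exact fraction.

63/103

obs 1: x=1 → posterior Beta(11/5, 11/3)
obs 2: x=1 → posterior Beta(16/5, 11/3)
obs 3: x=1 → posterior Beta(21/5, 11/3)
obs 4: x=1 → posterior Beta(26/5, 11/3)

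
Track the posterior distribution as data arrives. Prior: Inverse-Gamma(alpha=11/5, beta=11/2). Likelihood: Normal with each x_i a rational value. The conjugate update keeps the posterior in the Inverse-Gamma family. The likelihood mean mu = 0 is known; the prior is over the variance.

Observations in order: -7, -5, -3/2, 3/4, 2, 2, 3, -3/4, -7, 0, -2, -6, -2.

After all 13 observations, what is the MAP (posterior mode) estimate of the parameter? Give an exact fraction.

7935/776

obs 1: x=-7 → posterior Inverse-Gamma(27/10, 30)
obs 2: x=-5 → posterior Inverse-Gamma(16/5, 85/2)
obs 3: x=-3/2 → posterior Inverse-Gamma(37/10, 349/8)
obs 4: x=3/4 → posterior Inverse-Gamma(21/5, 1405/32)
obs 5: x=2 → posterior Inverse-Gamma(47/10, 1469/32)
obs 6: x=2 → posterior Inverse-Gamma(26/5, 1533/32)
obs 7: x=3 → posterior Inverse-Gamma(57/10, 1677/32)
obs 8: x=-3/4 → posterior Inverse-Gamma(31/5, 843/16)
obs 9: x=-7 → posterior Inverse-Gamma(67/10, 1235/16)
obs 10: x=0 → posterior Inverse-Gamma(36/5, 1235/16)
obs 11: x=-2 → posterior Inverse-Gamma(77/10, 1267/16)
obs 12: x=-6 → posterior Inverse-Gamma(41/5, 1555/16)
obs 13: x=-2 → posterior Inverse-Gamma(87/10, 1587/16)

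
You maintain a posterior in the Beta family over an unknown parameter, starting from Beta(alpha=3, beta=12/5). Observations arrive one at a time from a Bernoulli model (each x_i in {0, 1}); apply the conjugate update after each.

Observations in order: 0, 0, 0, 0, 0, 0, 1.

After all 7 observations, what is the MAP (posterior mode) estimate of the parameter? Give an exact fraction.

15/52

obs 1: x=0 → posterior Beta(3, 17/5)
obs 2: x=0 → posterior Beta(3, 22/5)
obs 3: x=0 → posterior Beta(3, 27/5)
obs 4: x=0 → posterior Beta(3, 32/5)
obs 5: x=0 → posterior Beta(3, 37/5)
obs 6: x=0 → posterior Beta(3, 42/5)
obs 7: x=1 → posterior Beta(4, 42/5)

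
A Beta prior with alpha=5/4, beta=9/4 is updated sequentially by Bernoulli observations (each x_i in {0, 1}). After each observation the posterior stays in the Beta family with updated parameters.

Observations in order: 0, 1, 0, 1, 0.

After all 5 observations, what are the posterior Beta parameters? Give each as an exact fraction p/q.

obs 1: x=0 → posterior Beta(5/4, 13/4)
obs 2: x=1 → posterior Beta(9/4, 13/4)
obs 3: x=0 → posterior Beta(9/4, 17/4)
obs 4: x=1 → posterior Beta(13/4, 17/4)
obs 5: x=0 → posterior Beta(13/4, 21/4)

alpha=13/4, beta=21/4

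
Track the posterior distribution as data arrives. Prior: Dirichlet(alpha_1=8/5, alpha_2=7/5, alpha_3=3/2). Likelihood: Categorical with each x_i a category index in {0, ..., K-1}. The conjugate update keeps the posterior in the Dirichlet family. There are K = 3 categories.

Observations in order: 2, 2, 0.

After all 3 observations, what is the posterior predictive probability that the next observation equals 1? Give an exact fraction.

obs 1: x=2 → posterior Dirichlet(8/5, 7/5, 5/2)
obs 2: x=2 → posterior Dirichlet(8/5, 7/5, 7/2)
obs 3: x=0 → posterior Dirichlet(13/5, 7/5, 7/2)

14/75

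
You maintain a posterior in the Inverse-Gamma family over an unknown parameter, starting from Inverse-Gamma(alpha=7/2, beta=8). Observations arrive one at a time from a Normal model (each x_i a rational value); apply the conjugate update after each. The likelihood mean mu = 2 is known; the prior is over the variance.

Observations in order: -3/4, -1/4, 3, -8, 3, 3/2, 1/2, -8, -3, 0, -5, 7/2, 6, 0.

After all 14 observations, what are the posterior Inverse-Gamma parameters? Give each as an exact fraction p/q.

alpha=21/2, beta=2667/16

obs 1: x=-3/4 → posterior Inverse-Gamma(4, 377/32)
obs 2: x=-1/4 → posterior Inverse-Gamma(9/2, 229/16)
obs 3: x=3 → posterior Inverse-Gamma(5, 237/16)
obs 4: x=-8 → posterior Inverse-Gamma(11/2, 1037/16)
obs 5: x=3 → posterior Inverse-Gamma(6, 1045/16)
obs 6: x=3/2 → posterior Inverse-Gamma(13/2, 1047/16)
obs 7: x=1/2 → posterior Inverse-Gamma(7, 1065/16)
obs 8: x=-8 → posterior Inverse-Gamma(15/2, 1865/16)
obs 9: x=-3 → posterior Inverse-Gamma(8, 2065/16)
obs 10: x=0 → posterior Inverse-Gamma(17/2, 2097/16)
obs 11: x=-5 → posterior Inverse-Gamma(9, 2489/16)
obs 12: x=7/2 → posterior Inverse-Gamma(19/2, 2507/16)
obs 13: x=6 → posterior Inverse-Gamma(10, 2635/16)
obs 14: x=0 → posterior Inverse-Gamma(21/2, 2667/16)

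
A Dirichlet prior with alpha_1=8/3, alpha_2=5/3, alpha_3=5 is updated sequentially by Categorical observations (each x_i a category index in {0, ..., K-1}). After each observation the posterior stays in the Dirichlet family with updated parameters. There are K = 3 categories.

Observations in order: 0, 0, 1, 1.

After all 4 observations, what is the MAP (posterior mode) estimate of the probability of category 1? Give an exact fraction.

8/31

obs 1: x=0 → posterior Dirichlet(11/3, 5/3, 5)
obs 2: x=0 → posterior Dirichlet(14/3, 5/3, 5)
obs 3: x=1 → posterior Dirichlet(14/3, 8/3, 5)
obs 4: x=1 → posterior Dirichlet(14/3, 11/3, 5)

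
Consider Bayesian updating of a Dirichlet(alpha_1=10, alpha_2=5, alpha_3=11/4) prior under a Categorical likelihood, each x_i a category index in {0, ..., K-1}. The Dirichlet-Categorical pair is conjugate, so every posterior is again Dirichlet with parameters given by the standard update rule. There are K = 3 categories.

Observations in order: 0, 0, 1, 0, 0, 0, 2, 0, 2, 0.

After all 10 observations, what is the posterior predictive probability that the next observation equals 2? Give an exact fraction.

19/111

obs 1: x=0 → posterior Dirichlet(11, 5, 11/4)
obs 2: x=0 → posterior Dirichlet(12, 5, 11/4)
obs 3: x=1 → posterior Dirichlet(12, 6, 11/4)
obs 4: x=0 → posterior Dirichlet(13, 6, 11/4)
obs 5: x=0 → posterior Dirichlet(14, 6, 11/4)
obs 6: x=0 → posterior Dirichlet(15, 6, 11/4)
obs 7: x=2 → posterior Dirichlet(15, 6, 15/4)
obs 8: x=0 → posterior Dirichlet(16, 6, 15/4)
obs 9: x=2 → posterior Dirichlet(16, 6, 19/4)
obs 10: x=0 → posterior Dirichlet(17, 6, 19/4)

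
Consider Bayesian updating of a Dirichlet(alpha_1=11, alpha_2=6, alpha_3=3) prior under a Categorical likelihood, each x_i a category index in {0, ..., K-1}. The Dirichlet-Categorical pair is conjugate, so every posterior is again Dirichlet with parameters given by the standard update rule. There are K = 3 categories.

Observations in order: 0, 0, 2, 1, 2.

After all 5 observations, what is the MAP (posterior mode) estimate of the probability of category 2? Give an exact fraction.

2/11

obs 1: x=0 → posterior Dirichlet(12, 6, 3)
obs 2: x=0 → posterior Dirichlet(13, 6, 3)
obs 3: x=2 → posterior Dirichlet(13, 6, 4)
obs 4: x=1 → posterior Dirichlet(13, 7, 4)
obs 5: x=2 → posterior Dirichlet(13, 7, 5)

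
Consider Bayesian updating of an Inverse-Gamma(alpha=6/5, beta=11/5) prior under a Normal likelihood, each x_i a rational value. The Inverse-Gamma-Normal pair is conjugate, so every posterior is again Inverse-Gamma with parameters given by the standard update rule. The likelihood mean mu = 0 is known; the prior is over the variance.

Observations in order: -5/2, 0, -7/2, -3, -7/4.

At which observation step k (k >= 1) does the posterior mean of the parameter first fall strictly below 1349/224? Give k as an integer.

k = 2

obs 1: x=-5/2 → posterior Inverse-Gamma(17/10, 213/40)
obs 2: x=0 → posterior Inverse-Gamma(11/5, 213/40)
obs 3: x=-7/2 → posterior Inverse-Gamma(27/10, 229/20)
obs 4: x=-3 → posterior Inverse-Gamma(16/5, 319/20)
obs 5: x=-7/4 → posterior Inverse-Gamma(37/10, 2797/160)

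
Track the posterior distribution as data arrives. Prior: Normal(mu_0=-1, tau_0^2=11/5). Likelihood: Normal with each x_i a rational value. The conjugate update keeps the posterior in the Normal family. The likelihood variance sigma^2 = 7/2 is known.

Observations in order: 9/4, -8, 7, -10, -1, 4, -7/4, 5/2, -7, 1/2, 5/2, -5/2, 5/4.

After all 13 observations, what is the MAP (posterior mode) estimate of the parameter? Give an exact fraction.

obs 1: x=9/4 → posterior Normal(29/114, 77/57)
obs 2: x=-8 → posterior Normal(-323/158, 77/79)
obs 3: x=7 → posterior Normal(-15/202, 77/101)
obs 4: x=-10 → posterior Normal(-455/246, 77/123)
obs 5: x=-1 → posterior Normal(-499/290, 77/145)
obs 6: x=4 → posterior Normal(-323/334, 77/167)
obs 7: x=-7/4 → posterior Normal(-200/189, 11/27)
obs 8: x=5/2 → posterior Normal(-145/211, 77/211)
obs 9: x=-7 → posterior Normal(-299/233, 77/233)
obs 10: x=1/2 → posterior Normal(-96/85, 77/255)
obs 11: x=5/2 → posterior Normal(-233/277, 77/277)
obs 12: x=-5/2 → posterior Normal(-288/299, 77/299)
obs 13: x=5/4 → posterior Normal(-521/642, 77/321)

-521/642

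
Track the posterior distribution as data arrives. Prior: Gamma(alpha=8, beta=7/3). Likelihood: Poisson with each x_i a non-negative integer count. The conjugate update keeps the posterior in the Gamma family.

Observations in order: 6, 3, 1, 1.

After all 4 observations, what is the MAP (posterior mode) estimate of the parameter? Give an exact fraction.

54/19

obs 1: x=6 → posterior Gamma(14, 10/3)
obs 2: x=3 → posterior Gamma(17, 13/3)
obs 3: x=1 → posterior Gamma(18, 16/3)
obs 4: x=1 → posterior Gamma(19, 19/3)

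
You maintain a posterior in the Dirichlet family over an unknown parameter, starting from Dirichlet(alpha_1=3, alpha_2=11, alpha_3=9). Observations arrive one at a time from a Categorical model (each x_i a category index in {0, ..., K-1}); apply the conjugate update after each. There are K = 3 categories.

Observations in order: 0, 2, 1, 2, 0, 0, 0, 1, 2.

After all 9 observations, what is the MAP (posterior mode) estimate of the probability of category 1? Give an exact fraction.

12/29

obs 1: x=0 → posterior Dirichlet(4, 11, 9)
obs 2: x=2 → posterior Dirichlet(4, 11, 10)
obs 3: x=1 → posterior Dirichlet(4, 12, 10)
obs 4: x=2 → posterior Dirichlet(4, 12, 11)
obs 5: x=0 → posterior Dirichlet(5, 12, 11)
obs 6: x=0 → posterior Dirichlet(6, 12, 11)
obs 7: x=0 → posterior Dirichlet(7, 12, 11)
obs 8: x=1 → posterior Dirichlet(7, 13, 11)
obs 9: x=2 → posterior Dirichlet(7, 13, 12)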